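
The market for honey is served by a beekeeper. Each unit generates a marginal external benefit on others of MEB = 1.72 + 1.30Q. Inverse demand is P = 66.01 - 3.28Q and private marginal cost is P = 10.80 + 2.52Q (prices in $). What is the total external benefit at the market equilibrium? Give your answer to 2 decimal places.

$75.27

Market equilibrium (private): 10.80 + 2.52Q = 66.01 - 3.28Q → Q_m = 9.5190.
Total external benefit = ∫₀^{Q_m} (1.72 + 1.30Q) dQ = 1.72×9.5190 + ½×1.30×9.5190² = 75.2701.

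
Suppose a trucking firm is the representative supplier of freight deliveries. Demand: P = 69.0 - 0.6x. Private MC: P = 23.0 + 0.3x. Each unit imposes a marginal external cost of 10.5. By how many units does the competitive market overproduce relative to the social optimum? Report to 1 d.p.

Market equilibrium (private): 23.0 + 0.3x = 69.0 - 0.6x → x_m = 51.1111.
Social marginal cost = private MC + MEC = 33.5 + 0.3x.
Set SMC = demand: 33.5 + 0.3x = 69.0 - 0.6x → x* = 39.4444.
Gap = |51.1111 − 39.4444| = 11.6667.

11.7 units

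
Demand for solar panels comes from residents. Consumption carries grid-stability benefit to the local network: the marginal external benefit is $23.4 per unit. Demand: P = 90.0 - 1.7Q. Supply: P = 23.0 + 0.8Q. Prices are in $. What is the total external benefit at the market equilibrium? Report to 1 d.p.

Market equilibrium (private): 23.0 + 0.8Q = 90.0 - 1.7Q → Q_m = 26.8000.
Total external benefit = MEB × Q_m = 23.4 × 26.8000 = 627.1200.

$627.1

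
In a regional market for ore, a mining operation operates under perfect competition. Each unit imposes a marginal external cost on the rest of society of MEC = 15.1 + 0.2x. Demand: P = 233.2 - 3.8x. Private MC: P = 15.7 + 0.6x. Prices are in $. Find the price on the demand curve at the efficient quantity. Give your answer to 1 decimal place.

Social marginal cost = private MC + MEC = 30.8 + 0.8x.
Set SMC = demand: 30.8 + 0.8x = 233.2 - 3.8x → x* = 44.0000.
Consumer price on the demand curve at x*: 233.2 − 3.8×44.0000 = 66.0000.

P = $66.0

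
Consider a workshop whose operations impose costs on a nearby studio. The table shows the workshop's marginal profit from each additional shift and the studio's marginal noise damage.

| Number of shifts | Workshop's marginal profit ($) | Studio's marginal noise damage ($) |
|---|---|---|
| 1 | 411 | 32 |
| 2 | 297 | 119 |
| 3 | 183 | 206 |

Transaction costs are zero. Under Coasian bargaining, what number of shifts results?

Bargaining reaches the level where marginal profit last exceeds marginal noise damage.
That holds through level 2 (297 ≥ 119) but not at 3 (183 < 206).

2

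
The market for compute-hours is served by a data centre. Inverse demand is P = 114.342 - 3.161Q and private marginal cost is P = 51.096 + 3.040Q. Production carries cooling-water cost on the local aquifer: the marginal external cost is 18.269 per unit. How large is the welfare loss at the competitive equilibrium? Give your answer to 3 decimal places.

Market equilibrium (private): 51.096 + 3.040Q = 114.342 - 3.161Q → Q_m = 10.1993.
Social marginal cost = private MC + MEC = 69.365 + 3.040Q.
Set SMC = demand: 69.365 + 3.040Q = 114.342 - 3.161Q → Q* = 7.2532.
Between Q* and Q_m the wedge SMC − demand runs linearly from 0 to MEC(Q_m), so the loss is a triangle.
DWL = ½ × 2.9461 × 18.2690 = 26.9112.

DWL = 26.911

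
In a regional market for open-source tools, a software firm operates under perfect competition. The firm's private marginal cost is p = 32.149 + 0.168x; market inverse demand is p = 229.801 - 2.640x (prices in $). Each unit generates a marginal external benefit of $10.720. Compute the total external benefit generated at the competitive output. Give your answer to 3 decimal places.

Market equilibrium (private): 32.149 + 0.168x = 229.801 - 2.640x → x_m = 70.3889.
Total external benefit = MEB × x_m = 10.720 × 70.3889 = 754.5690.

$754.569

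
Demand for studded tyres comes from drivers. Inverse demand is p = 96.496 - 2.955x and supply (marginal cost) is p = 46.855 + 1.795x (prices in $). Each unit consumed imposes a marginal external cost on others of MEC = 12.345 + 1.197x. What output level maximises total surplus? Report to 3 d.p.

x* = 6.271

Social marginal benefit = demand − MEC = 84.151 - 4.152x.
Set SMB = MC: 84.151 - 4.152x = 46.855 + 1.795x → x* = 6.2714.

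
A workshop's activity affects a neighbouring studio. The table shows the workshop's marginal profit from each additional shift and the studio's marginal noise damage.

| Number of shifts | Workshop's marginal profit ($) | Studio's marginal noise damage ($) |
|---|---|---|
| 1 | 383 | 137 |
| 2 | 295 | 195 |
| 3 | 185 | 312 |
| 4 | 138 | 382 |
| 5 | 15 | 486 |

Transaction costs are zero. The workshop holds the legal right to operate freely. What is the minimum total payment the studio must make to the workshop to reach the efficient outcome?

Left alone the workshop would choose level 5 (marginal profit stays positive).
Efficient level: k* = 2 (marginal profit ≥ marginal noise damage through 2).
The studio must at least cover the workshop's forgone profit from cutting 5→2: 185 + 138 + 15 = 338.

$338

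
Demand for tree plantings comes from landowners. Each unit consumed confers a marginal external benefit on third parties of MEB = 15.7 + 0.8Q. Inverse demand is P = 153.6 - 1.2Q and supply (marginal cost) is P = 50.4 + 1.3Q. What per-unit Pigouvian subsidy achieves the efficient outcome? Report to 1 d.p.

subsidy = 71.7 per unit

Social marginal benefit = demand + MEB = 169.3 - 0.4Q.
Set SMB = MC: 169.3 - 0.4Q = 50.4 + 1.3Q → Q* = 69.9412.
The Pigouvian subsidy equals MEB at Q*: 15.7 + 0.8×69.9412 = 71.6530.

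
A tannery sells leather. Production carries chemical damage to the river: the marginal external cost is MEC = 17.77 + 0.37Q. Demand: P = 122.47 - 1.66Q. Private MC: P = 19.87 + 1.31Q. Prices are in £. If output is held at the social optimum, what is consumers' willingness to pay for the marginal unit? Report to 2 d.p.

P = £80.31

Social marginal cost = private MC + MEC = 37.64 + 1.68Q.
Set SMC = demand: 37.64 + 1.68Q = 122.47 - 1.66Q → Q* = 25.3982.
Consumer price on the demand curve at Q*: 122.47 − 1.66×25.3982 = 80.3090.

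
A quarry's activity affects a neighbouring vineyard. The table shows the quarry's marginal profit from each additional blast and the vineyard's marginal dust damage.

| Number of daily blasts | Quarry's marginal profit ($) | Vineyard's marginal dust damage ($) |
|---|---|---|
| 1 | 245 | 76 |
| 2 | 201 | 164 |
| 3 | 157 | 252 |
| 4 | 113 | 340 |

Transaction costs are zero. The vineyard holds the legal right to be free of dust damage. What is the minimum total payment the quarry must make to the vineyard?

Efficient level: marginal profit ≥ marginal dust damage through level 2, so k* = 2.
With the vineyard holding the right, the quarry must at least compensate total damage at k*: 76 + 164 = 240.

$240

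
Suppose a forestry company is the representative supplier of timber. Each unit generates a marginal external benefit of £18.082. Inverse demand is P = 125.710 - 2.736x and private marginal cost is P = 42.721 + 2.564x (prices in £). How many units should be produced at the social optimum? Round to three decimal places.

x* = 19.070

Social marginal cost = private MC − MEB = 24.639 + 2.564x.
Set SMC = demand: 24.639 + 2.564x = 125.710 - 2.736x → x* = 19.0700.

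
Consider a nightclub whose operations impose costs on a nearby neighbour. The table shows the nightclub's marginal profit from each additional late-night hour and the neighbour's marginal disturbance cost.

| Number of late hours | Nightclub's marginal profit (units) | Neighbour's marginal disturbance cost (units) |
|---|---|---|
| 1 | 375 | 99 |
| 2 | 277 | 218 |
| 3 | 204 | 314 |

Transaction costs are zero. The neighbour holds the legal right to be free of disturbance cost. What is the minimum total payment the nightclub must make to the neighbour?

317

Efficient level: marginal profit ≥ marginal disturbance cost through level 2, so k* = 2.
With the neighbour holding the right, the nightclub must at least compensate total damage at k*: 99 + 218 = 317.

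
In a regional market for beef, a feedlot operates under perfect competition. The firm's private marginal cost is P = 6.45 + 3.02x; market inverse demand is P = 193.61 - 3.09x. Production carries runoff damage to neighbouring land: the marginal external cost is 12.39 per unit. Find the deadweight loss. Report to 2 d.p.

DWL = 12.56

Market equilibrium (private): 6.45 + 3.02x = 193.61 - 3.09x → x_m = 30.6318.
Social marginal cost = private MC + MEC = 18.84 + 3.02x.
Set SMC = demand: 18.84 + 3.02x = 193.61 - 3.09x → x* = 28.6039.
Height of the DWL triangle at x_m is SMC(x_m) − demand(x_m) = MEC(x_m) = 12.3900.
DWL = ½ × 2.0279 × 12.3900 = 12.5628.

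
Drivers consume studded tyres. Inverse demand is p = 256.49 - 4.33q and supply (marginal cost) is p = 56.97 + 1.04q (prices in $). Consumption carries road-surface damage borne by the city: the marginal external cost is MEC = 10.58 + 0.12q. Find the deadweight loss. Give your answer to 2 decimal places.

Market equilibrium (private): 56.97 + 1.04q = 256.49 - 4.33q → q_m = 37.1546.
Social marginal benefit = demand − MEC = 245.91 - 4.45q.
Set SMB = MC: 245.91 - 4.45q = 56.97 + 1.04q → q* = 34.4153.
The loss is the area between SMB and MC from q* to q_m; with linear curves that's a triangle of height MEC(q_m).
DWL = ½ × 2.7393 × 15.0385 = 20.5975.

DWL = $20.60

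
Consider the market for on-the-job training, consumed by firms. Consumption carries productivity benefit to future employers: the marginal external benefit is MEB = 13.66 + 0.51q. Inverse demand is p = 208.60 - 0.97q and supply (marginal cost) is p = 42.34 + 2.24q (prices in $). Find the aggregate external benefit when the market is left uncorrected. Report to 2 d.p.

Market equilibrium (private): 42.34 + 2.24q = 208.60 - 0.97q → q_m = 51.7944.
Total external benefit = ∫₀^{q_m} (13.66 + 0.51q) dq = 13.66×51.7944 + ½×0.51×51.7944² = 1391.5898.

$1391.59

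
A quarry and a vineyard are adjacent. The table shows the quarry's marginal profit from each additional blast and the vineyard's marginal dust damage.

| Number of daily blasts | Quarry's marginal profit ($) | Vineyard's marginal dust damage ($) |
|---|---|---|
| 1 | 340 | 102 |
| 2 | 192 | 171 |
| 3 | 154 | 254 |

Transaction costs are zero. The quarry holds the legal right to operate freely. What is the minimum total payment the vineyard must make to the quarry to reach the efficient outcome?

Left alone the quarry would choose level 3 (marginal profit stays positive).
Efficient level: k* = 2 (marginal profit ≥ marginal dust damage through 2).
The vineyard must at least cover the quarry's forgone profit from cutting 3→2: 154 = 154.

$154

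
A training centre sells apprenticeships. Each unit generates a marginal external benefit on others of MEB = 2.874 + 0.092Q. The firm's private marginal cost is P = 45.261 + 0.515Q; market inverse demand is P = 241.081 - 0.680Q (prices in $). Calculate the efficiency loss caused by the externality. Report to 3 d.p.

Market equilibrium (private): 45.261 + 0.515Q = 241.081 - 0.680Q → Q_m = 163.8661.
Social marginal cost = private MC − MEB = 42.387 + 0.423Q.
Set SMC = demand: 42.387 + 0.423Q = 241.081 - 0.680Q → Q* = 180.1396.
Height of the DWL triangle at Q_m is demand(Q_m) − SMC(Q_m) = MEB(Q_m) = 17.9497.
DWL = ½ × 16.2735 × 17.9497 = 146.0522.

DWL = $146.052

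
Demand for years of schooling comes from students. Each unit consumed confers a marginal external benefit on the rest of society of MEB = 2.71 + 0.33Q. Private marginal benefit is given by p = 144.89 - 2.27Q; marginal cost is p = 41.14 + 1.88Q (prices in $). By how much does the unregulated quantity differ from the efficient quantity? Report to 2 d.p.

2.87 units

Market equilibrium (private): 41.14 + 1.88Q = 144.89 - 2.27Q → Q_m = 25.0000.
Social marginal benefit = demand + MEB = 147.60 - 1.94Q.
Set SMB = MC: 147.60 - 1.94Q = 41.14 + 1.88Q → Q* = 27.8691.
Gap = |25.0000 − 27.8691| = 2.8691.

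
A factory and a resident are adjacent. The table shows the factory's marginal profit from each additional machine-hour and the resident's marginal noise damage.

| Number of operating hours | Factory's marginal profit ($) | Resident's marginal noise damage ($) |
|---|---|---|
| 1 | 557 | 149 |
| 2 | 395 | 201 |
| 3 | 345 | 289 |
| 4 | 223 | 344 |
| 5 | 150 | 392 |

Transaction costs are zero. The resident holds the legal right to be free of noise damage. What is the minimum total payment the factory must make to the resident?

$639

Efficient level: marginal profit ≥ marginal noise damage through level 3, so k* = 3.
With the resident holding the right, the factory must at least compensate total damage at k*: 149 + 201 + 289 = 639.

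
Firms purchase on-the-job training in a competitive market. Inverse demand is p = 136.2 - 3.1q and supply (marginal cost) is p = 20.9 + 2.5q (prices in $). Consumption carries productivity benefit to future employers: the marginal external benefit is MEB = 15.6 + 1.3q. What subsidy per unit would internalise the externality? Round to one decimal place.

subsidy = $55.2 per unit

Social marginal benefit = demand + MEB = 151.8 - 1.8q.
Set SMB = MC: 151.8 - 1.8q = 20.9 + 2.5q → q* = 30.4419.
The Pigouvian subsidy equals MEB at q*: 15.6 + 1.3×30.4419 = 55.1745.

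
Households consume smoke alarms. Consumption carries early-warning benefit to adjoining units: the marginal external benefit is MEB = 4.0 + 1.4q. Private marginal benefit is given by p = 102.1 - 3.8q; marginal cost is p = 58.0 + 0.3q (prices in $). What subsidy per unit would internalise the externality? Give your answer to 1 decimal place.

subsidy = $28.9 per unit

Social marginal benefit = demand + MEB = 106.1 - 2.4q.
Set SMB = MC: 106.1 - 2.4q = 58.0 + 0.3q → q* = 17.8148.
The Pigouvian subsidy equals MEB at q*: 4.0 + 1.4×17.8148 = 28.9407.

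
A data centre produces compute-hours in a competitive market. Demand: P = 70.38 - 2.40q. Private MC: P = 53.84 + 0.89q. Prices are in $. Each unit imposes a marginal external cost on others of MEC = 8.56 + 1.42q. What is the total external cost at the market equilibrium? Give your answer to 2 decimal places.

$60.98

Market equilibrium (private): 53.84 + 0.89q = 70.38 - 2.40q → q_m = 5.0274.
Total external cost = ∫₀^{q_m} (8.56 + 1.42q) dq = 8.56×5.0274 + ½×1.42×5.0274² = 60.9796.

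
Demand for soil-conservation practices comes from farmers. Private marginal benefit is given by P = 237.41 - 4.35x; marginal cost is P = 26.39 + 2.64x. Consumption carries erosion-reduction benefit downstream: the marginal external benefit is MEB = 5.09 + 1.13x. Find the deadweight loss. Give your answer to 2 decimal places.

DWL = 131.14

Market equilibrium (private): 26.39 + 2.64x = 237.41 - 4.35x → x_m = 30.1888.
Social marginal benefit = demand + MEB = 242.50 - 3.22x.
Set SMB = MC: 242.50 - 3.22x = 26.39 + 2.64x → x* = 36.8788.
The welfare-loss triangle has base |x_m − x*| and height MEB(x_m) (the vertical gap between SMB and MC is zero at x* and MEB at x_m).
DWL = ½ × 6.6900 × 39.2034 = 131.1354.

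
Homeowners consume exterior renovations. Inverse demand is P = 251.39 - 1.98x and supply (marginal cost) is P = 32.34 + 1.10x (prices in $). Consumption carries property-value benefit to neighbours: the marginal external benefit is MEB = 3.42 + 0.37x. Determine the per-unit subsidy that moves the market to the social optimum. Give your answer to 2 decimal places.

Social marginal benefit = demand + MEB = 254.81 - 1.61x.
Set SMB = MC: 254.81 - 1.61x = 32.34 + 1.10x → x* = 82.0923.
The Pigouvian subsidy equals MEB at x*: 3.42 + 0.37×82.0923 = 33.7942.

subsidy = $33.79 per unit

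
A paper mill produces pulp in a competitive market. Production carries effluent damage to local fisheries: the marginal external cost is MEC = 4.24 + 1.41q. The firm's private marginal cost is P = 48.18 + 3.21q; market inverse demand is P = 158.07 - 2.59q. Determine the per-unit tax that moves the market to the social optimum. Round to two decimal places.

Social marginal cost = private MC + MEC = 52.42 + 4.62q.
Set SMC = demand: 52.42 + 4.62q = 158.07 - 2.59q → q* = 14.6533.
The Pigouvian tax equals MEC at q*: 4.24 + 1.41×14.6533 = 24.9012.

tax = 24.90 per unit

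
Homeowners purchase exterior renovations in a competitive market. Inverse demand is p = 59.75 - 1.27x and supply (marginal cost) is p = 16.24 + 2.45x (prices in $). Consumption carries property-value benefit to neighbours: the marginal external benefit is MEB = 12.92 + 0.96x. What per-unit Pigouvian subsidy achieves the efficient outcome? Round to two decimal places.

subsidy = $32.55 per unit

Social marginal benefit = demand + MEB = 72.67 - 0.31x.
Set SMB = MC: 72.67 - 0.31x = 16.24 + 2.45x → x* = 20.4457.
The Pigouvian subsidy equals MEB at x*: 12.92 + 0.96×20.4457 = 32.5479.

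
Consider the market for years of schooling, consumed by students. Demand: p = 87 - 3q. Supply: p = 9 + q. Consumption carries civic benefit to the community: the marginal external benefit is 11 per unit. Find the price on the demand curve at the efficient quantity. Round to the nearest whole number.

Social marginal benefit = demand + MEB = 98 - 3q.
Set SMB = MC: 98 - 3q = 9 + q → q* = 22.2500.
Consumer price on the demand curve at q*: 87 − 3×22.2500 = 20.2500.

P = 20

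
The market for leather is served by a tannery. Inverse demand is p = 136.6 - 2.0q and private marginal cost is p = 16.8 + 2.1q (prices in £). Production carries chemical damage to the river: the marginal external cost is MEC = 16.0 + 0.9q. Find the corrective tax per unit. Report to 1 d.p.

tax = £34.7 per unit

Social marginal cost = private MC + MEC = 32.8 + 3.0q.
Set SMC = demand: 32.8 + 3.0q = 136.6 - 2.0q → q* = 20.7600.
The Pigouvian tax equals MEC at q*: 16.0 + 0.9×20.7600 = 34.6840.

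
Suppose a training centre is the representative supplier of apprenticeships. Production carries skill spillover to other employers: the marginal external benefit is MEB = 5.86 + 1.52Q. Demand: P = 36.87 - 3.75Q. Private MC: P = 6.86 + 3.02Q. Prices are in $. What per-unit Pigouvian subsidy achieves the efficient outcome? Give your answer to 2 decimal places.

subsidy = $16.25 per unit

Social marginal cost = private MC − MEB = 1.00 + 1.50Q.
Set SMC = demand: 1.00 + 1.50Q = 36.87 - 3.75Q → Q* = 6.8324.
The Pigouvian subsidy equals MEB at Q*: 5.86 + 1.52×6.8324 = 16.2452.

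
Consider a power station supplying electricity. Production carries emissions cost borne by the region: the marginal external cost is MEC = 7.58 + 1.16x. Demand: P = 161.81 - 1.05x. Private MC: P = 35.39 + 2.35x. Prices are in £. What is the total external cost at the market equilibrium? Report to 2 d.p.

Market equilibrium (private): 35.39 + 2.35x = 161.81 - 1.05x → x_m = 37.1824.
Total external cost = ∫₀^{x_m} (7.58 + 1.16x) dx = 7.58×37.1824 + ½×1.16×37.1824² = 1083.7105.

£1083.71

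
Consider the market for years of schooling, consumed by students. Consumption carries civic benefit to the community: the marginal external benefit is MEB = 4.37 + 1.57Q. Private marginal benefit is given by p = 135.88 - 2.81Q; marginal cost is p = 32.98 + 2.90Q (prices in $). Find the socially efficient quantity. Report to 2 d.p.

Social marginal benefit = demand + MEB = 140.25 - 1.24Q.
Set SMB = MC: 140.25 - 1.24Q = 32.98 + 2.90Q → Q* = 25.9106.

Q* = 25.91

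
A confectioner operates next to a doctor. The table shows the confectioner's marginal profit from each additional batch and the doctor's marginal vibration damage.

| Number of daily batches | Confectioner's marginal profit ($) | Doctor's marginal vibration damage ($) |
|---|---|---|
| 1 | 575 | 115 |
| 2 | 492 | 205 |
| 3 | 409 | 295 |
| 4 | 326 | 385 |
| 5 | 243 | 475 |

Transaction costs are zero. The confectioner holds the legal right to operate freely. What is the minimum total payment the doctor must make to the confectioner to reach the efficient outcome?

$569

Left alone the confectioner would choose level 5 (marginal profit stays positive).
Efficient level: k* = 3 (marginal profit ≥ marginal vibration damage through 3).
The doctor must at least cover the confectioner's forgone profit from cutting 5→3: 326 + 243 = 569.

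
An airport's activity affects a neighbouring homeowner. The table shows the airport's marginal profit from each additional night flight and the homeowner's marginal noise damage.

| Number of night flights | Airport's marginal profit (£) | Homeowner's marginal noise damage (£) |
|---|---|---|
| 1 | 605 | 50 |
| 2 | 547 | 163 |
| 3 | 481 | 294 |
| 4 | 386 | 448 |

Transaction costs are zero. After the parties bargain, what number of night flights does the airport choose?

Bargaining reaches the level where marginal profit last exceeds marginal noise damage.
That holds through level 3 (481 ≥ 294) but not at 4 (386 < 448).

3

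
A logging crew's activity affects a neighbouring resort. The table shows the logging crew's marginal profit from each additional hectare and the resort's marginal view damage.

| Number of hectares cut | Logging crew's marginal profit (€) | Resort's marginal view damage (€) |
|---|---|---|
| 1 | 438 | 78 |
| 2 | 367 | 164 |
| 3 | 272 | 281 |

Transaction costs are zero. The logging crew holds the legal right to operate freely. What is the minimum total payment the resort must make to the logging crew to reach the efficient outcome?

Left alone the logging crew would choose level 3 (marginal profit stays positive).
Efficient level: k* = 2 (marginal profit ≥ marginal view damage through 2).
The resort must at least cover the logging crew's forgone profit from cutting 3→2: 272 = 272.

€272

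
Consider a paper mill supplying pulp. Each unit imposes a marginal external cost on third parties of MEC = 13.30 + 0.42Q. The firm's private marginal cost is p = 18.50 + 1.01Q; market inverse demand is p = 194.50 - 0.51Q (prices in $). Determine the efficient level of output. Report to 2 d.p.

Q* = 83.87

Social marginal cost = private MC + MEC = 31.80 + 1.43Q.
Set SMC = demand: 31.80 + 1.43Q = 194.50 - 0.51Q → Q* = 83.8660.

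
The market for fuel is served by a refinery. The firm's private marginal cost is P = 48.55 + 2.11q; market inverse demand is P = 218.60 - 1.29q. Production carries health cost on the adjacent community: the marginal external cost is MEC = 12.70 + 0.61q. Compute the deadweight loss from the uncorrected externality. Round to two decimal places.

Market equilibrium (private): 48.55 + 2.11q = 218.60 - 1.29q → q_m = 50.0147.
Social marginal cost = private MC + MEC = 61.25 + 2.72q.
Set SMC = demand: 61.25 + 2.72q = 218.60 - 1.29q → q* = 39.2394.
Between q* and q_m the wedge SMC − demand runs linearly from 0 to MEC(q_m), so the loss is a triangle.
DWL = ½ × 10.7753 × 43.2090 = 232.7950.

DWL = 232.79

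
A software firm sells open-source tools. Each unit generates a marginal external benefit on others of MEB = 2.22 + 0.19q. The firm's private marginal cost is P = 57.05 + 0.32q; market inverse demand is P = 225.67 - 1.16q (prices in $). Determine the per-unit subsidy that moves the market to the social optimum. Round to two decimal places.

Social marginal cost = private MC − MEB = 54.83 + 0.13q.
Set SMC = demand: 54.83 + 0.13q = 225.67 - 1.16q → q* = 132.4341.
The Pigouvian subsidy equals MEB at q*: 2.22 + 0.19×132.4341 = 27.3825.

subsidy = $27.38 per unit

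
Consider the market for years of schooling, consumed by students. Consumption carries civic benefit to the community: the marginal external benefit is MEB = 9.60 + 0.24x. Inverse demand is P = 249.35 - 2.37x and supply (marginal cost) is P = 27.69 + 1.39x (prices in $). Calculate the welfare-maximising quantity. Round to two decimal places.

Social marginal benefit = demand + MEB = 258.95 - 2.13x.
Set SMB = MC: 258.95 - 2.13x = 27.69 + 1.39x → x* = 65.6989.

x* = 65.70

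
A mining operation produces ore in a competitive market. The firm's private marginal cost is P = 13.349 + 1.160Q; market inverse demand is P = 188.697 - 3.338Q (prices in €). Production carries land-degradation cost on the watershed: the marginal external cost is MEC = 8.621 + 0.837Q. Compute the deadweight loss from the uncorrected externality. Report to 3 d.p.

DWL = €159.473

Market equilibrium (private): 13.349 + 1.160Q = 188.697 - 3.338Q → Q_m = 38.9835.
Social marginal cost = private MC + MEC = 21.970 + 1.997Q.
Set SMC = demand: 21.970 + 1.997Q = 188.697 - 3.338Q → Q* = 31.2515.
The welfare-loss triangle has base |Q_m − Q*| and height MEC(Q_m) (the vertical gap between SMC and demand is zero at Q* and MEC at Q_m).
DWL = ½ × 7.7320 × 41.2502 = 159.4733.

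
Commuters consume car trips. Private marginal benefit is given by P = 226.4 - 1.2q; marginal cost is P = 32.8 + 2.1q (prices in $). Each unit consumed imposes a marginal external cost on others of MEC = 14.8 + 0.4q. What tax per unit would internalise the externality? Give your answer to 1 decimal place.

Social marginal benefit = demand − MEC = 211.6 - 1.6q.
Set SMB = MC: 211.6 - 1.6q = 32.8 + 2.1q → q* = 48.3243.
The Pigouvian tax equals MEC at q*: 14.8 + 0.4×48.3243 = 34.1297.

tax = $34.1 per unit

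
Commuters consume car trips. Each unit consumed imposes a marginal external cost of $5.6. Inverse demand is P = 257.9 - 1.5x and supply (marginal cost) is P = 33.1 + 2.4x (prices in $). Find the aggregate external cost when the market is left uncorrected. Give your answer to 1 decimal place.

Market equilibrium (private): 33.1 + 2.4x = 257.9 - 1.5x → x_m = 57.6410.
Total external cost = MEC × x_m = 5.6 × 57.6410 = 322.7896.

$322.8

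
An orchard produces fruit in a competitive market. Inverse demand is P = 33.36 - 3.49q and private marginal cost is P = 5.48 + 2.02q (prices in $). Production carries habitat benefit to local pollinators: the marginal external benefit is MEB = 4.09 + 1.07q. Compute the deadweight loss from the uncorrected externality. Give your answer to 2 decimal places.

Market equilibrium (private): 5.48 + 2.02q = 33.36 - 3.49q → q_m = 5.0599.
Social marginal cost = private MC − MEB = 1.39 + 0.95q.
Set SMC = demand: 1.39 + 0.95q = 33.36 - 3.49q → q* = 7.2005.
The welfare-loss triangle has base |q_m − q*| and height MEB(q_m) (the vertical gap between SMC and demand is zero at q* and MEB at q_m).
DWL = ½ × 2.1406 × 9.5041 = 10.1722.

DWL = $10.17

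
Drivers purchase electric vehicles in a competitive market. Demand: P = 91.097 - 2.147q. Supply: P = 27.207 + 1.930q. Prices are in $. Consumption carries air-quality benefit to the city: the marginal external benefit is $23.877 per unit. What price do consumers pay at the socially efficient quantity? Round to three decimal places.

Social marginal benefit = demand + MEB = 114.974 - 2.147q.
Set SMB = MC: 114.974 - 2.147q = 27.207 + 1.930q → q* = 21.5273.
Consumer price on the demand curve at q*: 91.097 − 2.147×21.5273 = 44.8779.

P = $44.878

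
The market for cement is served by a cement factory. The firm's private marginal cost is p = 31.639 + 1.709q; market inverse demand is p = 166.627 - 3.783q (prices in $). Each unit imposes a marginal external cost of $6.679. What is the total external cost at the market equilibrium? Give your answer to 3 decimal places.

$164.163

Market equilibrium (private): 31.639 + 1.709q = 166.627 - 3.783q → q_m = 24.5790.
Total external cost = MEC × q_m = 6.679 × 24.5790 = 164.1631.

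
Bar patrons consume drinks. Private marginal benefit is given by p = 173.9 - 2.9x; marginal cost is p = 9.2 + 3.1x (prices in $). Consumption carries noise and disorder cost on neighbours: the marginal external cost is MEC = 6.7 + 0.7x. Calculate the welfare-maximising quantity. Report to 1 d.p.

x* = 23.6

Social marginal benefit = demand − MEC = 167.2 - 3.6x.
Set SMB = MC: 167.2 - 3.6x = 9.2 + 3.1x → x* = 23.5821.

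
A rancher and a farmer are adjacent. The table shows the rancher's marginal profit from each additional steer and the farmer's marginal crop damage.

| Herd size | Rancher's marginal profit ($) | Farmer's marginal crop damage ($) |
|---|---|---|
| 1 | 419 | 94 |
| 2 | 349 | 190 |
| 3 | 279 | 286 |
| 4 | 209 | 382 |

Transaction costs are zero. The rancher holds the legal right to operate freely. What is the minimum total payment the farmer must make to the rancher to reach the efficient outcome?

Left alone the rancher would choose level 4 (marginal profit stays positive).
Efficient level: k* = 2 (marginal profit ≥ marginal crop damage through 2).
The farmer must at least cover the rancher's forgone profit from cutting 4→2: 279 + 209 = 488.

$488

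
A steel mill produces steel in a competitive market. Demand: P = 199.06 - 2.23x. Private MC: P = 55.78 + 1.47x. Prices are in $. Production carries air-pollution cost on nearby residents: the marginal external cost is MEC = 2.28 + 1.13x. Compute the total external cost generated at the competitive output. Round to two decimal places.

$935.55

Market equilibrium (private): 55.78 + 1.47x = 199.06 - 2.23x → x_m = 38.7243.
Total external cost = ∫₀^{x_m} (2.28 + 1.13x) dx = 2.28×38.7243 + ½×1.13×38.7243² = 935.5493.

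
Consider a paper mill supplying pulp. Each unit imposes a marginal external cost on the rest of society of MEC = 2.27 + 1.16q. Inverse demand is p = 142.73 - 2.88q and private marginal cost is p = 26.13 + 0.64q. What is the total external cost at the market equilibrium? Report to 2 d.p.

Market equilibrium (private): 26.13 + 0.64q = 142.73 - 2.88q → q_m = 33.1250.
Total external cost = ∫₀^{q_m} (2.27 + 1.16q) dq = 2.27×33.1250 + ½×1.16×33.1250² = 711.6078.

711.61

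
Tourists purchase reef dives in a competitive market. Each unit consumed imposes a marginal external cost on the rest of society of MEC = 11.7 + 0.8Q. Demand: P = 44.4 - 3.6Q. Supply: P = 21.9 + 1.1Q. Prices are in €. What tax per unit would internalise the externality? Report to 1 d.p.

Social marginal benefit = demand − MEC = 32.7 - 4.4Q.
Set SMB = MC: 32.7 - 4.4Q = 21.9 + 1.1Q → Q* = 1.9636.
The Pigouvian tax equals MEC at Q*: 11.7 + 0.8×1.9636 = 13.2709.

tax = €13.3 per unit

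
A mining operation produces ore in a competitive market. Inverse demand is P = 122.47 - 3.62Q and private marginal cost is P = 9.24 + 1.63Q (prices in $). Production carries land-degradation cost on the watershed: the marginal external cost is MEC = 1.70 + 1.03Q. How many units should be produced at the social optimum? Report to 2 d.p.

Q* = 17.76

Social marginal cost = private MC + MEC = 10.94 + 2.66Q.
Set SMC = demand: 10.94 + 2.66Q = 122.47 - 3.62Q → Q* = 17.7596.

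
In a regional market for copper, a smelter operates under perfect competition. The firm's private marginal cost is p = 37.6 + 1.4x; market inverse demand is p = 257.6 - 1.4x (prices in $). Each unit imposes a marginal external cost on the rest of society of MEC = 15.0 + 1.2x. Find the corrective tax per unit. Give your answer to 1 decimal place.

tax = $76.5 per unit

Social marginal cost = private MC + MEC = 52.6 + 2.6x.
Set SMC = demand: 52.6 + 2.6x = 257.6 - 1.4x → x* = 51.2500.
The Pigouvian tax equals MEC at x*: 15.0 + 1.2×51.2500 = 76.5000.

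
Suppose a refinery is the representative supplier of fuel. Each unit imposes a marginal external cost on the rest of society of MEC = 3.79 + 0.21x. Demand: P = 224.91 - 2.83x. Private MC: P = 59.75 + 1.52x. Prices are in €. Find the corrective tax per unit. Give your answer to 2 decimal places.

Social marginal cost = private MC + MEC = 63.54 + 1.73x.
Set SMC = demand: 63.54 + 1.73x = 224.91 - 2.83x → x* = 35.3882.
The Pigouvian tax equals MEC at x*: 3.79 + 0.21×35.3882 = 11.2215.

tax = €11.22 per unit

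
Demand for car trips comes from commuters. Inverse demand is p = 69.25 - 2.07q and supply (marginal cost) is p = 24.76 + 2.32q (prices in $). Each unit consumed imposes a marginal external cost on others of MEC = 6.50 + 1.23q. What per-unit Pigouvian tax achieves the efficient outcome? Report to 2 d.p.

Social marginal benefit = demand − MEC = 62.75 - 3.30q.
Set SMB = MC: 62.75 - 3.30q = 24.76 + 2.32q → q* = 6.7598.
The Pigouvian tax equals MEC at q*: 6.50 + 1.23×6.7598 = 14.8146.

tax = $14.81 per unit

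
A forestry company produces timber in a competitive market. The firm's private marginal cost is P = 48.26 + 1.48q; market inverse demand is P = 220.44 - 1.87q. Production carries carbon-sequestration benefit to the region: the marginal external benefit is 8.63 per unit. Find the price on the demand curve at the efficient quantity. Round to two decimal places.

P = 119.51

Social marginal cost = private MC − MEB = 39.63 + 1.48q.
Set SMC = demand: 39.63 + 1.48q = 220.44 - 1.87q → q* = 53.9731.
Consumer price on the demand curve at q*: 220.44 − 1.87×53.9731 = 119.5103.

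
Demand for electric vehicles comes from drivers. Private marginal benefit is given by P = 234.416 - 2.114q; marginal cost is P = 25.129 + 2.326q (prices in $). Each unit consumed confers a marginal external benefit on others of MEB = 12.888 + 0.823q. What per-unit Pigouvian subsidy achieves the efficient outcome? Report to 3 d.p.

subsidy = $63.441 per unit

Social marginal benefit = demand + MEB = 247.304 - 1.291q.
Set SMB = MC: 247.304 - 1.291q = 25.129 + 2.326q → q* = 61.4252.
The Pigouvian subsidy equals MEB at q*: 12.888 + 0.823×61.4252 = 63.4409.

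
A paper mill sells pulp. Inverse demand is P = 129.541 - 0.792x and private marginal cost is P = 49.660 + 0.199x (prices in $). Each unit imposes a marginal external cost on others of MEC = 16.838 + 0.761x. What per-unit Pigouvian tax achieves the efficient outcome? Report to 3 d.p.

tax = $44.221 per unit

Social marginal cost = private MC + MEC = 66.498 + 0.960x.
Set SMC = demand: 66.498 + 0.960x = 129.541 - 0.792x → x* = 35.9834.
The Pigouvian tax equals MEC at x*: 16.838 + 0.761×35.9834 = 44.2214.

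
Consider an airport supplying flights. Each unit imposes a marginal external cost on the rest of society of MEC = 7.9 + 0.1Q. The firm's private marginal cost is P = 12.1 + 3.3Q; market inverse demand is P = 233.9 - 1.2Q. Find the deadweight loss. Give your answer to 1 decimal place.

Market equilibrium (private): 12.1 + 3.3Q = 233.9 - 1.2Q → Q_m = 49.2889.
Social marginal cost = private MC + MEC = 20.0 + 3.4Q.
Set SMC = demand: 20.0 + 3.4Q = 233.9 - 1.2Q → Q* = 46.5000.
The loss is the area between SMC and demand from Q* to Q_m; with linear curves that's a triangle of height MEC(Q_m).
DWL = ½ × 2.7889 × 12.8289 = 17.8893.

DWL = 17.9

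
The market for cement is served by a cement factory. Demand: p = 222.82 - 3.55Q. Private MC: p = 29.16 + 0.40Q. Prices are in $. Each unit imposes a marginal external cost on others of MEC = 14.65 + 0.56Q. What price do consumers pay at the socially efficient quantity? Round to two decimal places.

Social marginal cost = private MC + MEC = 43.81 + 0.96Q.
Set SMC = demand: 43.81 + 0.96Q = 222.82 - 3.55Q → Q* = 39.6918.
Consumer price on the demand curve at Q*: 222.82 − 3.55×39.6918 = 81.9141.

P = $81.91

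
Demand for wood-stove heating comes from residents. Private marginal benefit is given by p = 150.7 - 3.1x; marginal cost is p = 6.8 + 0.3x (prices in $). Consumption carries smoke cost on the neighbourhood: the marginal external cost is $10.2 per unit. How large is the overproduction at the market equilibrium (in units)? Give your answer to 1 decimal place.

3.0 units

Market equilibrium (private): 6.8 + 0.3x = 150.7 - 3.1x → x_m = 42.3235.
Social marginal benefit = demand − MEC = 140.5 - 3.1x.
Set SMB = MC: 140.5 - 3.1x = 6.8 + 0.3x → x* = 39.3235.
Gap = |42.3235 − 39.3235| = 3.0000.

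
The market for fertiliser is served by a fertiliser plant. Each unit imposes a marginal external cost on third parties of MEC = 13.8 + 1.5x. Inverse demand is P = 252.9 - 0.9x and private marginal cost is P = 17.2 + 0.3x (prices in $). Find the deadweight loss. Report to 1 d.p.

Market equilibrium (private): 17.2 + 0.3x = 252.9 - 0.9x → x_m = 196.4167.
Social marginal cost = private MC + MEC = 31.0 + 1.8x.
Set SMC = demand: 31.0 + 1.8x = 252.9 - 0.9x → x* = 82.1852.
The welfare-loss triangle has base |x_m − x*| and height MEC(x_m) (the vertical gap between SMC and demand is zero at x* and MEC at x_m).
DWL = ½ × 114.2315 × 308.4250 = 17615.9252.

DWL = $17615.9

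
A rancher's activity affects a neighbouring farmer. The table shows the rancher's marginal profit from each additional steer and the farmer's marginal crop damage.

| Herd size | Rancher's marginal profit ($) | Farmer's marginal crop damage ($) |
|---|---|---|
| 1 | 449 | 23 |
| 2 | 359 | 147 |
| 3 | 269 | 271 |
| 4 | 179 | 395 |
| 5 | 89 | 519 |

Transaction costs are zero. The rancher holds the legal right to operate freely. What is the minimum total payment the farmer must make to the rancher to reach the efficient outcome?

$537

Left alone the rancher would choose level 5 (marginal profit stays positive).
Efficient level: k* = 2 (marginal profit ≥ marginal crop damage through 2).
The farmer must at least cover the rancher's forgone profit from cutting 5→2: 269 + 179 + 89 = 537.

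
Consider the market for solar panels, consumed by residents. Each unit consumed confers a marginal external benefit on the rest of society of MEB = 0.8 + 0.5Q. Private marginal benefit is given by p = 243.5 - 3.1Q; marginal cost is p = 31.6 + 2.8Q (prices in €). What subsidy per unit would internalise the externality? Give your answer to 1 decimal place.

subsidy = €20.5 per unit

Social marginal benefit = demand + MEB = 244.3 - 2.6Q.
Set SMB = MC: 244.3 - 2.6Q = 31.6 + 2.8Q → Q* = 39.3889.
The Pigouvian subsidy equals MEB at Q*: 0.8 + 0.5×39.3889 = 20.4945.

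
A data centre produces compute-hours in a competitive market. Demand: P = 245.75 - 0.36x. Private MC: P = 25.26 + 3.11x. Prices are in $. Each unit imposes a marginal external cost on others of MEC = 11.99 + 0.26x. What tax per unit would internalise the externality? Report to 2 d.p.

Social marginal cost = private MC + MEC = 37.25 + 3.37x.
Set SMC = demand: 37.25 + 3.37x = 245.75 - 0.36x → x* = 55.8981.
The Pigouvian tax equals MEC at x*: 11.99 + 0.26×55.8981 = 26.5235.

tax = $26.52 per unit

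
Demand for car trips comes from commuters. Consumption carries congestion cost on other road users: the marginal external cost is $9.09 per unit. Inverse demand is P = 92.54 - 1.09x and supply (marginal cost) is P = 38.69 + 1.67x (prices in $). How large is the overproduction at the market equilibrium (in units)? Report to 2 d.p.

3.29 units

Market equilibrium (private): 38.69 + 1.67x = 92.54 - 1.09x → x_m = 19.5109.
Social marginal benefit = demand − MEC = 83.45 - 1.09x.
Set SMB = MC: 83.45 - 1.09x = 38.69 + 1.67x → x* = 16.2174.
Gap = |19.5109 − 16.2174| = 3.2935.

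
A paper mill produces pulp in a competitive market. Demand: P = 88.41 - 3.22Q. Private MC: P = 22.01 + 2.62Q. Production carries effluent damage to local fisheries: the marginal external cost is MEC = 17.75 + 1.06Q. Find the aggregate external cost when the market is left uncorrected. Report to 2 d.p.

Market equilibrium (private): 22.01 + 2.62Q = 88.41 - 3.22Q → Q_m = 11.3699.
Total external cost = ∫₀^{Q_m} (17.75 + 1.06Q) dQ = 17.75×11.3699 + ½×1.06×11.3699² = 270.3313.

270.33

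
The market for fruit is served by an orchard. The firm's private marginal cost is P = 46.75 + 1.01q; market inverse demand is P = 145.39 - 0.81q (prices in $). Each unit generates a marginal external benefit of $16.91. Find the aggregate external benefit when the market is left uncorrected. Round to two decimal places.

Market equilibrium (private): 46.75 + 1.01q = 145.39 - 0.81q → q_m = 54.1978.
Total external benefit = MEB × q_m = 16.91 × 54.1978 = 916.4848.

$916.48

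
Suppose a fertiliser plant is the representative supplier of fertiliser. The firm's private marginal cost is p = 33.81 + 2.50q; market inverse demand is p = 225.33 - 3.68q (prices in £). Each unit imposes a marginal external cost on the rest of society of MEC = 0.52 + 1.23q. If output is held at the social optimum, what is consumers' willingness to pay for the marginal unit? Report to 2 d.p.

P = £130.47

Social marginal cost = private MC + MEC = 34.33 + 3.73q.
Set SMC = demand: 34.33 + 3.73q = 225.33 - 3.68q → q* = 25.7760.
Consumer price on the demand curve at q*: 225.33 − 3.68×25.7760 = 130.4743.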